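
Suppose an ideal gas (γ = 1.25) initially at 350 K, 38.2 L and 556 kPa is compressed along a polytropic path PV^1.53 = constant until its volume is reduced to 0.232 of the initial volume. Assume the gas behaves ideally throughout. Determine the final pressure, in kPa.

5200 kPa

Polytropic n=1.53: T₂ = T₁(V₁/V₂)^(n−1) = 350×(4.31)^0.53 = 759 K; P₂ = P₁(V₁/V₂)^n = 5200 kPa.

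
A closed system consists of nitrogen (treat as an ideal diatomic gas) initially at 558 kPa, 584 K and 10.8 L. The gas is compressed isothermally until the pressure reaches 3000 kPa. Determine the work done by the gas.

n = P₁V₁/(RT₁) = 558×10.8/(8.314×584) = 1.24 mol.
Isothermal: T stays 584 K; PV = const ⇒ V₂ = 2.01 L, P₂ = 3000 kPa.
W = nRT ln(V₂/V₁) = 1.24×8.314×584×ln(0.186) = -10100 J.

-10100 J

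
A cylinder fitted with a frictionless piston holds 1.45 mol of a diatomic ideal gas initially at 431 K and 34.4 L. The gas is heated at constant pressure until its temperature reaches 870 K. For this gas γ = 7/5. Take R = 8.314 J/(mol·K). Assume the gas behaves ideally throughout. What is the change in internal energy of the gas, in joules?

P₁ = nRT₁/V₁ = 1.45×8.314×431/34.4 = 151 kPa.
Isobaric: P stays 151 kPa; V/T = const ⇒ T₂ = 870 K, V₂ = 69.4 L.
For an ideal gas ΔU = nCvΔT with Cv = (5/2)R = 20.8 J/(mol·K).
ΔU = 1.45×20.8×(870−431) = 13200 J.

13200 J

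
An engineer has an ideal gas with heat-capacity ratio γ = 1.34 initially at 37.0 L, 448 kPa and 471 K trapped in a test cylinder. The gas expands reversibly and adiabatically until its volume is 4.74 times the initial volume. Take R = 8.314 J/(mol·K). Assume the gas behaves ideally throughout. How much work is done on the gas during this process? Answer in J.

-20000 J

n = P₁V₁/(RT₁) = 448×37.0/(8.314×471) = 4.23 mol.
Adiabatic: TV^(γ−1) = const ⇒ T₂ = 471×(0.211)^0.340 = 277 K; PV^γ = const ⇒ P₂ = 55.7 kPa.
ΔU = nCvΔT = 4.23×24.5×(277−471) = -20000 J.
Q = 0 for an adiabatic process, so W = −ΔU = 20000 J.
Work done on the gas = −W_by = -20000 J.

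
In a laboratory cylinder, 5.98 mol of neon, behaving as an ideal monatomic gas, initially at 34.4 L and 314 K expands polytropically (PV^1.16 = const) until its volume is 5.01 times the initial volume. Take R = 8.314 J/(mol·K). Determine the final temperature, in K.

243 K

P₁ = nRT₁/V₁ = 5.98×8.314×314/34.4 = 454 kPa.
Polytropic n=1.16: T₂ = T₁(V₁/V₂)^(n−1) = 314×(0.200)^0.16 = 243 K; P₂ = P₁(V₁/V₂)^n = 70.0 kPa.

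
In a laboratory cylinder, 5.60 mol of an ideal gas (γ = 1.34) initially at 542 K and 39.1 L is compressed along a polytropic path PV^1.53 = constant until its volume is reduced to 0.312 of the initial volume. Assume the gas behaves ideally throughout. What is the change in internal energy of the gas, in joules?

P₁ = nRT₁/V₁ = 5.60×8.314×542/39.1 = 645 kPa.
Polytropic n=1.53: T₂ = T₁(V₁/V₂)^(n−1) = 542×(3.21)^0.53 = 1000 K; P₂ = P₁(V₁/V₂)^n = 3830 kPa.
For an ideal gas ΔU = nCvΔT with Cv = R/(γ−1) = 24.5 J/(mol·K).
ΔU = 5.60×24.5×(1000−542) = 63400 J.

63400 J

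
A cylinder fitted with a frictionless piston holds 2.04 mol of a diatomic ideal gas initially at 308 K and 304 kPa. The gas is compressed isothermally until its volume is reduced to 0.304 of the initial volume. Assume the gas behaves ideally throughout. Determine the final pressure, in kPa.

V₁ = nRT₁/P₁ = 2.04×8.314×308/304 = 17.2 L.
Isothermal: T stays 308 K; PV = const ⇒ V₂ = 5.22 L, P₂ = 1000 kPa.

1000 kPa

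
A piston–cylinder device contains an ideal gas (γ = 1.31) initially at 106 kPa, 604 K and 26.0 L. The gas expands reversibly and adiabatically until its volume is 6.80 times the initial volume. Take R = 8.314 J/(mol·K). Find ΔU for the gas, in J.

n = P₁V₁/(RT₁) = 106×26.0/(8.314×604) = 0.549 mol.
Adiabatic: TV^(γ−1) = const ⇒ T₂ = 604×(0.147)^0.310 = 333 K; PV^γ = const ⇒ P₂ = 8.60 kPa.
For an ideal gas ΔU = nCvΔT with Cv = R/(γ−1) = 26.8 J/(mol·K).
ΔU = 0.549×26.8×(333−604) = -3980 J.

-3980 J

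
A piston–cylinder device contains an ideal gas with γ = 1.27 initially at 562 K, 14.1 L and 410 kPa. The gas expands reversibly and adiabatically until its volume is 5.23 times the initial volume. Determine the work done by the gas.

7710 J

n = P₁V₁/(RT₁) = 410×14.1/(8.314×562) = 1.24 mol.
Adiabatic: TV^(γ−1) = const ⇒ T₂ = 562×(0.191)^0.270 = 360 K; PV^γ = const ⇒ P₂ = 50.2 kPa.
ΔU = nCvΔT = 1.24×30.8×(360−562) = -7710 J.
Q = 0 for an adiabatic process, so W = −ΔU = 7710 J.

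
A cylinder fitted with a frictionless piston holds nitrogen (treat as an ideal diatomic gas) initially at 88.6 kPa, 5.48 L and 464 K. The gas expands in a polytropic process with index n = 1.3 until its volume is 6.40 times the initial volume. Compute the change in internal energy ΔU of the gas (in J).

-518 J

n = P₁V₁/(RT₁) = 88.6×5.48/(8.314×464) = 0.126 mol.
Polytropic n=1.3: T₂ = T₁(V₁/V₂)^(n−1) = 464×(0.156)^0.30 = 266 K; P₂ = P₁(V₁/V₂)^n = 7.93 kPa.
For an ideal gas ΔU = nCvΔT with Cv = (5/2)R = 20.8 J/(mol·K).
ΔU = 0.126×20.8×(266−464) = -518 J.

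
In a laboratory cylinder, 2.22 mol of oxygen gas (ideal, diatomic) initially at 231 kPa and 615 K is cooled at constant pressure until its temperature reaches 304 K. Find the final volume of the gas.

V₁ = nRT₁/P₁ = 2.22×8.314×615/231 = 49.1 L.
Isobaric: P stays 231 kPa; V/T = const ⇒ T₂ = 304 K, V₂ = 24.3 L.

24.3 L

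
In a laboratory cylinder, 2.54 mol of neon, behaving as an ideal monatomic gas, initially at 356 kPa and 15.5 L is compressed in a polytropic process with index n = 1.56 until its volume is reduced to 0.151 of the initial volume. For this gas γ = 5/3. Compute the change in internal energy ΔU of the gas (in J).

15600 J

T₁ = P₁V₁/(nR) = 356×15.5/(2.54×8.314) = 261 K.
Polytropic n=1.56: T₂ = T₁(V₁/V₂)^(n−1) = 261×(6.62)^0.56 = 753 K; P₂ = P₁(V₁/V₂)^n = 6800 kPa.
For an ideal gas ΔU = nCvΔT with Cv = (3/2)R = 12.5 J/(mol·K).
ΔU = 2.54×12.5×(753−261) = 15600 J.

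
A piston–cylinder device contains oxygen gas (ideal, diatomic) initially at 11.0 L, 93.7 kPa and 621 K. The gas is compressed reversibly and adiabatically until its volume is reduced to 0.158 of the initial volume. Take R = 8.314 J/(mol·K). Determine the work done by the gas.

-2810 J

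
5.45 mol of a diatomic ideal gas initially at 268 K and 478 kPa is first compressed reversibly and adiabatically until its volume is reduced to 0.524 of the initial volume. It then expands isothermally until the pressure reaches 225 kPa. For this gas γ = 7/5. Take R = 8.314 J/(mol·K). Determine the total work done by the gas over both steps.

17100 J

V₁ = nRT₁/P₁ = 5.45×8.314×268/478 = 25.4 L.
Step 1 — Adiabatic: TV^(γ−1) = const ⇒ T₂ = 268×(1.91)^0.400 = 347 K; PV^γ = const ⇒ P₂ = 1180 kPa.
ΔU = nCvΔT = 5.45×20.8×(347−268) = 8960 J.
Q = 0 for an adiabatic process, so W = −ΔU = -8960 J.
State after step 1: P = 1180 kPa, V = 13.3 L, T = 347 K.
Step 2 — Isothermal: T stays 347 K; PV = const ⇒ V₂ = 69.9 L, P₂ = 225 kPa.
ΔU = 0 (ideal gas, T constant).
W = nRT ln(V₂/V₁) = 5.45×8.314×347×ln(5.25) = 26100 J.
Q = ΔU + W = 26100 J.
Net over both steps: W = 17100 J, Q = 26100 J, ΔU = 8960 J.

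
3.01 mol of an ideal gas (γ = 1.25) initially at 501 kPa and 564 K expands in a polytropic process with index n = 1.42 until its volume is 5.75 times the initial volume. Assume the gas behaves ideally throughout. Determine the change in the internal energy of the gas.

-29400 J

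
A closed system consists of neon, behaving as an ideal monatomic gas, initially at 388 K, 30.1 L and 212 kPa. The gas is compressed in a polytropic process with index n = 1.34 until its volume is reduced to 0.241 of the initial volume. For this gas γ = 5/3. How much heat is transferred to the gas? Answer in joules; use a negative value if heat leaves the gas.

-5720 J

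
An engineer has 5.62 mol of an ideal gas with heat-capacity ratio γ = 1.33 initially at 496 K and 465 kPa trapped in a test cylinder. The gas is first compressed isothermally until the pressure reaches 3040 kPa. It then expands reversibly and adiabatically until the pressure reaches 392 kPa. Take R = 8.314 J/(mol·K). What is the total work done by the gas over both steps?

-15500 J

V₁ = nRT₁/P₁ = 5.62×8.314×496/465 = 49.8 L.
Step 1 — Isothermal: T stays 496 K; PV = const ⇒ V₂ = 7.62 L, P₂ = 3040 kPa.
ΔU = 0 (ideal gas, T constant).
W = nRT ln(V₂/V₁) = 5.62×8.314×496×ln(0.153) = -43500 J.
Q = ΔU + W = -43500 J.
State after step 1: P = 3040 kPa, V = 7.62 L, T = 496 K.
Step 2 — Adiabatic: T₂/T₁ = (P₂/P₁)^((γ−1)/γ) ⇒ T₂ = 496×(0.129)^0.248 = 298 K; V₂ = 35.6 L.
ΔU = nCvΔT = 5.62×25.2×(298−496) = -28000 J.
Q = 0 for an adiabatic process, so W = −ΔU = 28000 J.
Net over both steps: W = -15500 J, Q = -43500 J, ΔU = -28000 J.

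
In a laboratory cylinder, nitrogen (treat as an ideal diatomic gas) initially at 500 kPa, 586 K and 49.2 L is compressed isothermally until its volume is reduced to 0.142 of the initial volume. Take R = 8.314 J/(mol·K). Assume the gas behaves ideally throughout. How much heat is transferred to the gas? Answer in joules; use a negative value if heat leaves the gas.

-48000 J

n = P₁V₁/(RT₁) = 500×49.2/(8.314×586) = 5.05 mol.
Isothermal: T stays 586 K; PV = const ⇒ V₂ = 6.99 L, P₂ = 3520 kPa.
ΔU = 0 (ideal gas, T constant).
W = nRT ln(V₂/V₁) = 5.05×8.314×586×ln(0.142) = -48000 J.
Q = ΔU + W = -48000 J.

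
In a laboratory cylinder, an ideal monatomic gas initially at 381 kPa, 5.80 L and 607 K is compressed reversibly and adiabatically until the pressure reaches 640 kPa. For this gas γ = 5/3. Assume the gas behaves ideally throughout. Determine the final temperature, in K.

Adiabatic: T₂/T₁ = (P₂/P₁)^((γ−1)/γ) ⇒ T₂ = 607×(1.68)^0.400 = 747 K; V₂ = 4.25 L.

747 K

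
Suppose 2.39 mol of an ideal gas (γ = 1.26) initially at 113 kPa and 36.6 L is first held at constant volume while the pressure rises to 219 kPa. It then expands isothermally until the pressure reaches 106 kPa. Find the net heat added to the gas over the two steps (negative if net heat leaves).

T₁ = P₁V₁/(nR) = 113×36.6/(2.39×8.314) = 208 K.
Step 1 — Isochoric: V stays 36.6 L; P/T = const ⇒ T₂ = 403 K, P₂ = 219 kPa.
W = 0 (no volume change).
ΔU = nCvΔT = 2.39×32.0×(403−208) = 14900 J.
Q = ΔU = 14900 J.
State after step 1: P = 219 kPa, V = 36.6 L, T = 403 K.
Step 2 — Isothermal: T stays 403 K; PV = const ⇒ V₂ = 75.6 L, P₂ = 106 kPa.
ΔU = 0 (ideal gas, T constant).
W = nRT ln(V₂/V₁) = 2.39×8.314×403×ln(2.07) = 5820 J.
Q = ΔU + W = 5820 J.
Net over both steps: W = 5820 J, Q = 20700 J, ΔU = 14900 J.

20700 J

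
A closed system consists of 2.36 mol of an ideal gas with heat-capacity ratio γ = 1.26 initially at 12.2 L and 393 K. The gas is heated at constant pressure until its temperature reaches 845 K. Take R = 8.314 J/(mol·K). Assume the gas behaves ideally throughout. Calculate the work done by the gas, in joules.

P₁ = nRT₁/V₁ = 2.36×8.314×393/12.2 = 632 kPa.
Isobaric: P stays 632 kPa; V/T = const ⇒ T₂ = 845 K, V₂ = 26.2 L.
W = PΔV = 632×(26.2−12.2) kPa·L = 8870 J.

8870 J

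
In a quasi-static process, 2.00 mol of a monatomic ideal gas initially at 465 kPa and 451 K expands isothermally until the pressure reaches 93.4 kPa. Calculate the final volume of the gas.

80.3 L

V₁ = nRT₁/P₁ = 2.00×8.314×451/465 = 16.1 L.
Isothermal: T stays 451 K; PV = const ⇒ V₂ = 80.3 L, P₂ = 93.4 kPa.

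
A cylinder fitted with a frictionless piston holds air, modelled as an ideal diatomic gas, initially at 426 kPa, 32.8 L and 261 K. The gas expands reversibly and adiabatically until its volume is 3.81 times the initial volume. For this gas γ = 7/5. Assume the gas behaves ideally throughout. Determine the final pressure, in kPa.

65.5 kPa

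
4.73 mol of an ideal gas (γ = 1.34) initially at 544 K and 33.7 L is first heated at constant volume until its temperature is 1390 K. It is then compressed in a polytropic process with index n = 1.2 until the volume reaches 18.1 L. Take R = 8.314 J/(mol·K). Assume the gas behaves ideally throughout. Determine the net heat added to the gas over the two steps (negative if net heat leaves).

P₁ = nRT₁/V₁ = 4.73×8.314×544/33.7 = 635 kPa.
Step 1 — Isochoric: V stays 33.7 L; P/T = const ⇒ T₂ = 1390 K, P₂ = 1620 kPa.
W = 0 (no volume change).
ΔU = nCvΔT = 4.73×24.5×(1390−544) = 97900 J.
Q = ΔU = 97900 J.
State after step 1: P = 1620 kPa, V = 33.7 L, T = 1390 K.
Step 2 — Polytropic n=1.2: T₂ = T₁(V₁/V₂)^(n−1) = 1390×(1.86)^0.20 = 1570 K; P₂ = P₁(V₁/V₂)^n = 3420 kPa.
W = (P₁V₁−P₂V₂)/(n−1) = (1620×33.7−3420×18.1)/0.20 = -36200 J.
ΔU = nCvΔT = 4.73×24.5×(1570−1390) = 21300 J.
Q = ΔU + W = -14900 J.
Net over both steps: W = -36200 J, Q = 83000 J, ΔU = 119000 J.

83000 J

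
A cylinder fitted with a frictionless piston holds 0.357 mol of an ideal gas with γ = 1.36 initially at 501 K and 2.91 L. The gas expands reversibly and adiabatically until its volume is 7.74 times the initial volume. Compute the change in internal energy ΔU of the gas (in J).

P₁ = nRT₁/V₁ = 0.357×8.314×501/2.91 = 511 kPa.
Adiabatic: TV^(γ−1) = const ⇒ T₂ = 501×(0.129)^0.360 = 240 K; PV^γ = const ⇒ P₂ = 31.6 kPa.
For an ideal gas ΔU = nCvΔT with Cv = R/(γ−1) = 23.1 J/(mol·K).
ΔU = 0.357×23.1×(240−501) = -2150 J.

-2150 J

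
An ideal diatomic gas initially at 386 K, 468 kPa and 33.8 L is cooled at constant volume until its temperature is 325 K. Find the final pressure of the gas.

394 kPa

Isochoric: V stays 33.8 L; P/T = const ⇒ T₂ = 325 K, P₂ = 394 kPa.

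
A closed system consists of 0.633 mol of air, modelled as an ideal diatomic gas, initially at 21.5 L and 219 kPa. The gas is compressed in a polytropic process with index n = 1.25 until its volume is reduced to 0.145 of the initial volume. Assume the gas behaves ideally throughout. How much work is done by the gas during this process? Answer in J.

-11700 J

T₁ = P₁V₁/(nR) = 219×21.5/(0.633×8.314) = 895 K.
Polytropic n=1.25: T₂ = T₁(V₁/V₂)^(n−1) = 895×(6.90)^0.25 = 1450 K; P₂ = P₁(V₁/V₂)^n = 2450 kPa.
W = (P₁V₁−P₂V₂)/(n−1) = (219×21.5−2450×3.12)/0.25 = -11700 J.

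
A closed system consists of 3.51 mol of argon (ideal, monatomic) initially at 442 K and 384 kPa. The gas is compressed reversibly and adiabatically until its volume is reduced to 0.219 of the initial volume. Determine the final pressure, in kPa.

V₁ = nRT₁/P₁ = 3.51×8.314×442/384 = 33.6 L.
Adiabatic: TV^(γ−1) = const ⇒ T₂ = 442×(4.57)^0.667 = 1220 K; PV^γ = const ⇒ P₂ = 4830 kPa.

4830 kPa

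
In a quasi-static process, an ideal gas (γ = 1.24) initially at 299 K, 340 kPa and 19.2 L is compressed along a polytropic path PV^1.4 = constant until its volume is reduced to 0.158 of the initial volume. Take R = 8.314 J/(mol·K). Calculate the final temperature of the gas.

625 K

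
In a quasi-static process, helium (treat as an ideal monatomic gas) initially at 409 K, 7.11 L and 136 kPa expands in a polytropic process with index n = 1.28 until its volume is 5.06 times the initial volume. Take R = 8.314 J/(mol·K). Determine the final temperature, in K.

Polytropic n=1.28: T₂ = T₁(V₁/V₂)^(n−1) = 409×(0.198)^0.28 = 260 K; P₂ = P₁(V₁/V₂)^n = 17.1 kPa.

260 K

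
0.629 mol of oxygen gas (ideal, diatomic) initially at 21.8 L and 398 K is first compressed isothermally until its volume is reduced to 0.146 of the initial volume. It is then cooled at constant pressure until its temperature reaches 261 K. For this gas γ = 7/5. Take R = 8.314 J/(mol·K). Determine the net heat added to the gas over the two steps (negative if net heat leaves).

P₁ = nRT₁/V₁ = 0.629×8.314×398/21.8 = 95.5 kPa.
Step 1 — Isothermal: T stays 398 K; PV = const ⇒ V₂ = 3.18 L, P₂ = 654 kPa.
ΔU = 0 (ideal gas, T constant).
W = nRT ln(V₂/V₁) = 0.629×8.314×398×ln(0.146) = -4000 J.
Q = ΔU + W = -4000 J.
State after step 1: P = 654 kPa, V = 3.18 L, T = 398 K.
Step 2 — Isobaric: P stays 654 kPa; V/T = const ⇒ T₂ = 261 K, V₂ = 2.09 L.
W = PΔV = 654×(2.09−3.18) kPa·L = -716 J.
ΔU = nCvΔT = 0.629×20.8×(261−398) = -1790 J.
Q = ΔU + W = nCpΔT = -2510 J.
Net over both steps: W = -4720 J, Q = -6510 J, ΔU = -1790 J.

-6510 J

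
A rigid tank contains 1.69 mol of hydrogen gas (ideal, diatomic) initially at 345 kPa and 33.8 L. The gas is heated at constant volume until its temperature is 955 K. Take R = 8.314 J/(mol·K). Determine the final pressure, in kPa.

T₁ = P₁V₁/(nR) = 345×33.8/(1.69×8.314) = 830 K.
Isochoric: V stays 33.8 L; P/T = const ⇒ T₂ = 955 K, P₂ = 397 kPa.

397 kPa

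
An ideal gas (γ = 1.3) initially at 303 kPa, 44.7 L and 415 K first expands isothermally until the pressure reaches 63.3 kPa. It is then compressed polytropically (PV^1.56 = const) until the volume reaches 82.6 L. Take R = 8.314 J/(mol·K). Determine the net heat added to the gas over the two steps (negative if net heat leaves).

n = P₁V₁/(RT₁) = 303×44.7/(8.314×415) = 3.93 mol.
Step 1 — Isothermal: T stays 415 K; PV = const ⇒ V₂ = 214 L, P₂ = 63.3 kPa.
ΔU = 0 (ideal gas, T constant).
W = nRT ln(V₂/V₁) = 3.93×8.314×415×ln(4.79) = 21200 J.
Q = ΔU + W = 21200 J.
State after step 1: P = 63.3 kPa, V = 214 L, T = 415 K.
Step 2 — Polytropic n=1.56: T₂ = T₁(V₁/V₂)^(n−1) = 415×(2.59)^0.56 = 707 K; P₂ = P₁(V₁/V₂)^n = 279 kPa.
W = (P₁V₁−P₂V₂)/(n−1) = (63.3×214−279×82.6)/0.56 = -17000 J.
ΔU = nCvΔT = 3.93×27.7×(707−415) = 31800 J.
Q = ΔU + W = 14800 J.
Net over both steps: W = 4180 J, Q = 36000 J, ΔU = 31800 J.

36000 J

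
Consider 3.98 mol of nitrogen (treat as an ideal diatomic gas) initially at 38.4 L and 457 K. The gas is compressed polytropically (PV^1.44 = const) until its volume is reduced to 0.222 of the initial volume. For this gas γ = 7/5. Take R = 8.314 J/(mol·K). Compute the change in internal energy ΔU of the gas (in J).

35500 J

P₁ = nRT₁/V₁ = 3.98×8.314×457/38.4 = 394 kPa.
Polytropic n=1.44: T₂ = T₁(V₁/V₂)^(n−1) = 457×(4.50)^0.44 = 886 K; P₂ = P₁(V₁/V₂)^n = 3440 kPa.
For an ideal gas ΔU = nCvΔT with Cv = (5/2)R = 20.8 J/(mol·K).
ΔU = 3.98×20.8×(886−457) = 35500 J.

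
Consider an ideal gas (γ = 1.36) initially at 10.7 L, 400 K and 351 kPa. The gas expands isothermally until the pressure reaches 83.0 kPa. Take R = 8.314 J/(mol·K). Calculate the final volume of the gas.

Isothermal: T stays 400 K; PV = const ⇒ V₂ = 45.2 L, P₂ = 83.0 kPa.

45.2 L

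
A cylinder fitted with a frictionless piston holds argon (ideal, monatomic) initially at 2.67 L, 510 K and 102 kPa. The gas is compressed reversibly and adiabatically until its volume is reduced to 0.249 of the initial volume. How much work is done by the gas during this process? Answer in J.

-624 J

n = P₁V₁/(RT₁) = 102×2.67/(8.314×510) = 0.0642 mol.
Adiabatic: TV^(γ−1) = const ⇒ T₂ = 510×(4.02)^0.667 = 1290 K; PV^γ = const ⇒ P₂ = 1030 kPa.
ΔU = nCvΔT = 0.0642×12.5×(1290−510) = 624 J.
Q = 0 for an adiabatic process, so W = −ΔU = -624 J.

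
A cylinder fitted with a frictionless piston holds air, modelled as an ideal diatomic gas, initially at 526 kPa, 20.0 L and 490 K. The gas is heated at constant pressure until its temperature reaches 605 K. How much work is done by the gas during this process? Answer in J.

2470 J

n = P₁V₁/(RT₁) = 526×20.0/(8.314×490) = 2.58 mol.
Isobaric: P stays 526 kPa; V/T = const ⇒ T₂ = 605 K, V₂ = 24.7 L.
W = PΔV = 526×(24.7−20.0) kPa·L = 2470 J.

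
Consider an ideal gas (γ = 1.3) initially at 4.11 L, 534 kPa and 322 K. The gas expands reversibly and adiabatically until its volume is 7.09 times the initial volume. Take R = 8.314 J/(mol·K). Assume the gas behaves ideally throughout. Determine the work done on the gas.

-3250 J

n = P₁V₁/(RT₁) = 534×4.11/(8.314×322) = 0.820 mol.
Adiabatic: TV^(γ−1) = const ⇒ T₂ = 322×(0.141)^0.300 = 179 K; PV^γ = const ⇒ P₂ = 41.9 kPa.
ΔU = nCvΔT = 0.820×27.7×(179−322) = -3250 J.
Q = 0 for an adiabatic process, so W = −ΔU = 3250 J.
Work done on the gas = −W_by = -3250 J.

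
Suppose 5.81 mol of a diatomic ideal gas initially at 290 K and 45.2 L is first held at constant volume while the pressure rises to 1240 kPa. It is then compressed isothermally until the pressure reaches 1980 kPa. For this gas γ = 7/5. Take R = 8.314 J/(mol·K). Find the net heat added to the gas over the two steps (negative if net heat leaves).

78900 J

P₁ = nRT₁/V₁ = 5.81×8.314×290/45.2 = 310 kPa.
Step 1 — Isochoric: V stays 45.2 L; P/T = const ⇒ T₂ = 1160 K, P₂ = 1240 kPa.
W = 0 (no volume change).
ΔU = nCvΔT = 5.81×20.8×(1160−290) = 105000 J.
Q = ΔU = 105000 J.
State after step 1: P = 1240 kPa, V = 45.2 L, T = 1160 K.
Step 2 — Isothermal: T stays 1160 K; PV = const ⇒ V₂ = 28.3 L, P₂ = 1980 kPa.
ΔU = 0 (ideal gas, T constant).
W = nRT ln(V₂/V₁) = 5.81×8.314×1160×ln(0.626) = -26200 J.
Q = ΔU + W = -26200 J.
Net over both steps: W = -26200 J, Q = 78900 J, ΔU = 105000 J.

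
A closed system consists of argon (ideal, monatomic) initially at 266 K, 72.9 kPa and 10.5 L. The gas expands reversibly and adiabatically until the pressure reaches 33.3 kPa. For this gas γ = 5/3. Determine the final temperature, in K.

194 K

Adiabatic: T₂/T₁ = (P₂/P₁)^((γ−1)/γ) ⇒ T₂ = 266×(0.457)^0.400 = 194 K; V₂ = 16.8 L.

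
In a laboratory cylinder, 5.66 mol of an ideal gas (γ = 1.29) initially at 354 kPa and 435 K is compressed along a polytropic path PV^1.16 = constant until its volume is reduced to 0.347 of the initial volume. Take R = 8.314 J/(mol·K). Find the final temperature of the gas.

V₁ = nRT₁/P₁ = 5.66×8.314×435/354 = 57.8 L.
Polytropic n=1.16: T₂ = T₁(V₁/V₂)^(n−1) = 435×(2.88)^0.16 = 515 K; P₂ = P₁(V₁/V₂)^n = 1210 kPa.

515 K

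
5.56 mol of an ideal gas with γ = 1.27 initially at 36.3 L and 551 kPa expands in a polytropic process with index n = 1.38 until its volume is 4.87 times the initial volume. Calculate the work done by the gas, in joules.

23800 J

T₁ = P₁V₁/(nR) = 551×36.3/(5.56×8.314) = 433 K.
Polytropic n=1.38: T₂ = T₁(V₁/V₂)^(n−1) = 433×(0.205)^0.38 = 237 K; P₂ = P₁(V₁/V₂)^n = 62.0 kPa.
W = (P₁V₁−P₂V₂)/(n−1) = (551×36.3−62.0×177)/0.38 = 23800 J.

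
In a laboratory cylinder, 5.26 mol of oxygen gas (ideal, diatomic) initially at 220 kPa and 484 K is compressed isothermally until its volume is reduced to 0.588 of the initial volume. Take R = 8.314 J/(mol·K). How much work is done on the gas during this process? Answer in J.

V₁ = nRT₁/P₁ = 5.26×8.314×484/220 = 96.2 L.
Isothermal: T stays 484 K; PV = const ⇒ V₂ = 56.6 L, P₂ = 374 kPa.
W = nRT ln(V₂/V₁) = 5.26×8.314×484×ln(0.588) = -11200 J.
Work done on the gas = −W_by = 11200 J.

11200 J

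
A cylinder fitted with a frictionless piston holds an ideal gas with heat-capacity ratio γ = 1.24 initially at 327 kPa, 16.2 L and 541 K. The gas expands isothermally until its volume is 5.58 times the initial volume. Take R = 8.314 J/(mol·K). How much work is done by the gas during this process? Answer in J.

n = P₁V₁/(RT₁) = 327×16.2/(8.314×541) = 1.18 mol.
Isothermal: T stays 541 K; PV = const ⇒ V₂ = 90.4 L, P₂ = 58.6 kPa.
W = nRT ln(V₂/V₁) = 1.18×8.314×541×ln(5.58) = 9110 J.

9110 J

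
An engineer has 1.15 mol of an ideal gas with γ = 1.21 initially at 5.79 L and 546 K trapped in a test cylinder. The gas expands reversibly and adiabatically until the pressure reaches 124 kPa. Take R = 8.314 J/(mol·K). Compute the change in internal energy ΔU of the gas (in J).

-7240 J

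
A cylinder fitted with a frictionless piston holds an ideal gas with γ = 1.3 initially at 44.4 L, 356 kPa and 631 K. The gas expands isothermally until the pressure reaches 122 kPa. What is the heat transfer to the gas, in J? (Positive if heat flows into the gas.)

16900 J

n = P₁V₁/(RT₁) = 356×44.4/(8.314×631) = 3.01 mol.
Isothermal: T stays 631 K; PV = const ⇒ V₂ = 130 L, P₂ = 122 kPa.
ΔU = 0 (ideal gas, T constant).
W = nRT ln(V₂/V₁) = 3.01×8.314×631×ln(2.92) = 16900 J.
Q = ΔU + W = 16900 J.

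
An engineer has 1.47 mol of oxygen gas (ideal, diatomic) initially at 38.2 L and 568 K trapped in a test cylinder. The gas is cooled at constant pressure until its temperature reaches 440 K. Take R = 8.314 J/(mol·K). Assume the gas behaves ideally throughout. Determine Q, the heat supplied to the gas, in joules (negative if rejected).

-5480 J

P₁ = nRT₁/V₁ = 1.47×8.314×568/38.2 = 182 kPa.
Isobaric: P stays 182 kPa; V/T = const ⇒ T₂ = 440 K, V₂ = 29.6 L.
W = PΔV = 182×(29.6−38.2) kPa·L = -1560 J.
ΔU = nCvΔT = 1.47×20.8×(440−568) = -3910 J.
Q = ΔU + W = nCpΔT = -5480 J.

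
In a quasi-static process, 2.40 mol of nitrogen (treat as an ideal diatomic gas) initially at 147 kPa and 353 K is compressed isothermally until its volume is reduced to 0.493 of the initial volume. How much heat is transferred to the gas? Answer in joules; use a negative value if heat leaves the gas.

-4980 J

V₁ = nRT₁/P₁ = 2.40×8.314×353/147 = 47.9 L.
Isothermal: T stays 353 K; PV = const ⇒ V₂ = 23.6 L, P₂ = 298 kPa.
ΔU = 0 (ideal gas, T constant).
W = nRT ln(V₂/V₁) = 2.40×8.314×353×ln(0.493) = -4980 J.
Q = ΔU + W = -4980 J.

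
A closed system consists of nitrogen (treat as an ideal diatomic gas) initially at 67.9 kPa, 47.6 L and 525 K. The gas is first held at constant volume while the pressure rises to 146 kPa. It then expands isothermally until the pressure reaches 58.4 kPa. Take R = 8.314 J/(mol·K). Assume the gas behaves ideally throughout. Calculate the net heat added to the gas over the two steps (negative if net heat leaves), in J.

15700 J

n = P₁V₁/(RT₁) = 67.9×47.6/(8.314×525) = 0.740 mol.
Step 1 — Isochoric: V stays 47.6 L; P/T = const ⇒ T₂ = 1130 K, P₂ = 146 kPa.
W = 0 (no volume change).
ΔU = nCvΔT = 0.740×20.8×(1130−525) = 9290 J.
Q = ΔU = 9290 J.
State after step 1: P = 146 kPa, V = 47.6 L, T = 1130 K.
Step 2 — Isothermal: T stays 1130 K; PV = const ⇒ V₂ = 119 L, P₂ = 58.4 kPa.
ΔU = 0 (ideal gas, T constant).
W = nRT ln(V₂/V₁) = 0.740×8.314×1130×ln(2.50) = 6370 J.
Q = ΔU + W = 6370 J.
Net over both steps: W = 6370 J, Q = 15700 J, ΔU = 9290 J.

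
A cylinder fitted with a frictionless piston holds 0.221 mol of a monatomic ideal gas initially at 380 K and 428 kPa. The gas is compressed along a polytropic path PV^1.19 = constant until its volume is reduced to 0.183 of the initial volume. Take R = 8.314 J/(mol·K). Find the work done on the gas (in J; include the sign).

1400 J

V₁ = nRT₁/P₁ = 0.221×8.314×380/428 = 1.63 L.
Polytropic n=1.19: T₂ = T₁(V₁/V₂)^(n−1) = 380×(5.46)^0.19 = 525 K; P₂ = P₁(V₁/V₂)^n = 3230 kPa.
W = (P₁V₁−P₂V₂)/(n−1) = (428×1.63−3230×0.299)/0.19 = -1400 J.
Work done on the gas = −W_by = 1400 J.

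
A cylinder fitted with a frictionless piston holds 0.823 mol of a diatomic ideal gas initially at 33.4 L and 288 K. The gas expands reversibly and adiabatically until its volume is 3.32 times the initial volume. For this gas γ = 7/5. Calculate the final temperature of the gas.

P₁ = nRT₁/V₁ = 0.823×8.314×288/33.4 = 59.0 kPa.
Adiabatic: TV^(γ−1) = const ⇒ T₂ = 288×(0.301)^0.400 = 178 K; PV^γ = const ⇒ P₂ = 11.0 kPa.

178 K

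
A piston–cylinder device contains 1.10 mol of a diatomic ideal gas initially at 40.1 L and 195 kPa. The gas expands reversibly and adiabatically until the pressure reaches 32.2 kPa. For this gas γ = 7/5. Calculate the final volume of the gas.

T₁ = P₁V₁/(nR) = 195×40.1/(1.10×8.314) = 855 K.
Adiabatic: T₂/T₁ = (P₂/P₁)^((γ−1)/γ) ⇒ T₂ = 855×(0.165)^0.286 = 511 K; V₂ = 145 L.

145 L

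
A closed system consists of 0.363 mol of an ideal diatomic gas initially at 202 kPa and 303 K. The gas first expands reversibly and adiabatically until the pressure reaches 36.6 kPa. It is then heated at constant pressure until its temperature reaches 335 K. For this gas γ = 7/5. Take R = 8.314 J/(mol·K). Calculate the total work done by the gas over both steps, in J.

1330 J

V₁ = nRT₁/P₁ = 0.363×8.314×303/202 = 4.53 L.
Step 1 — Adiabatic: T₂/T₁ = (P₂/P₁)^((γ−1)/γ) ⇒ T₂ = 303×(0.181)^0.286 = 186 K; V₂ = 15.3 L.
ΔU = nCvΔT = 0.363×20.8×(186−303) = -883 J.
Q = 0 for an adiabatic process, so W = −ΔU = 883 J.
State after step 1: P = 36.6 kPa, V = 15.3 L, T = 186 K.
Step 2 — Isobaric: P stays 36.6 kPa; V/T = const ⇒ T₂ = 335 K, V₂ = 27.6 L.
W = PΔV = 36.6×(27.6−15.3) kPa·L = 450 J.
ΔU = nCvΔT = 0.363×20.8×(335−186) = 1120 J.
Q = ΔU + W = nCpΔT = 1570 J.
Net over both steps: W = 1330 J, Q = 1570 J, ΔU = 241 J.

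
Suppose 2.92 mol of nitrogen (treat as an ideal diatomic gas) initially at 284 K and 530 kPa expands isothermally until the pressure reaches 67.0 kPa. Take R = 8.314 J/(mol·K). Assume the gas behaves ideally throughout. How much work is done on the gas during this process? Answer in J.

V₁ = nRT₁/P₁ = 2.92×8.314×284/530 = 13.0 L.
Isothermal: T stays 284 K; PV = const ⇒ V₂ = 103 L, P₂ = 67.0 kPa.
W = nRT ln(V₂/V₁) = 2.92×8.314×284×ln(7.91) = 14300 J.
Work done on the gas = −W_by = -14300 J.

-14300 J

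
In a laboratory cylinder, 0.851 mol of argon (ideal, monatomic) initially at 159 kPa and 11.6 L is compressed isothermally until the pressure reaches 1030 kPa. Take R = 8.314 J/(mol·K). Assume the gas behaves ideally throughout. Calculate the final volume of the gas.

T₁ = P₁V₁/(nR) = 159×11.6/(0.851×8.314) = 261 K.
Isothermal: T stays 261 K; PV = const ⇒ V₂ = 1.79 L, P₂ = 1030 kPa.

1.79 L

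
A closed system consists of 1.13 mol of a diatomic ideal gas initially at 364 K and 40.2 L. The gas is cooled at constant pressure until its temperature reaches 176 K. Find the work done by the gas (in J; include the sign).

-1770 J

P₁ = nRT₁/V₁ = 1.13×8.314×364/40.2 = 85.1 kPa.
Isobaric: P stays 85.1 kPa; V/T = const ⇒ T₂ = 176 K, V₂ = 19.4 L.
W = PΔV = 85.1×(19.4−40.2) kPa·L = -1770 J.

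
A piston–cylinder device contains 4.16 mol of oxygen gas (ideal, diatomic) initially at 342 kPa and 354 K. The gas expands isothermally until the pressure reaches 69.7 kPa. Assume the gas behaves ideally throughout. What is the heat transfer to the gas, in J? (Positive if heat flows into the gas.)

V₁ = nRT₁/P₁ = 4.16×8.314×354/342 = 35.8 L.
Isothermal: T stays 354 K; PV = const ⇒ V₂ = 176 L, P₂ = 69.7 kPa.
ΔU = 0 (ideal gas, T constant).
W = nRT ln(V₂/V₁) = 4.16×8.314×354×ln(4.91) = 19500 J.
Q = ΔU + W = 19500 J.

19500 J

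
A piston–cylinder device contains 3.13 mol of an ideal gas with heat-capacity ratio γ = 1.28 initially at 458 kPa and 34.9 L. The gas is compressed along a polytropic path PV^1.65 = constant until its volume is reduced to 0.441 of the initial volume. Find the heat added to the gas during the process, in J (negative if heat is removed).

T₁ = P₁V₁/(nR) = 458×34.9/(3.13×8.314) = 614 K.
Polytropic n=1.65: T₂ = T₁(V₁/V₂)^(n−1) = 614×(2.27)^0.65 = 1050 K; P₂ = P₁(V₁/V₂)^n = 1770 kPa.
W = (P₁V₁−P₂V₂)/(n−1) = (458×34.9−1770×15.4)/0.65 = -17300 J.
ΔU = nCvΔT = 3.13×29.7×(1050−614) = 40100 J.
Q = ΔU + W = 22800 J.

22800 J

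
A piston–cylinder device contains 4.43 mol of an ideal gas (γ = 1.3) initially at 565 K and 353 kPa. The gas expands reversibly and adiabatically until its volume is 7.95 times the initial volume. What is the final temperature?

V₁ = nRT₁/P₁ = 4.43×8.314×565/353 = 59.0 L.
Adiabatic: TV^(γ−1) = const ⇒ T₂ = 565×(0.126)^0.300 = 303 K; PV^γ = const ⇒ P₂ = 23.8 kPa.

303 K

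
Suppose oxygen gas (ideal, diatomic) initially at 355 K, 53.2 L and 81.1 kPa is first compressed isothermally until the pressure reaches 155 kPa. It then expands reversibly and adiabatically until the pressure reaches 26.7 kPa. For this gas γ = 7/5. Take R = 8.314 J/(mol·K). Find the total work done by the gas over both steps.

1470 J

n = P₁V₁/(RT₁) = 81.1×53.2/(8.314×355) = 1.46 mol.
Step 1 — Isothermal: T stays 355 K; PV = const ⇒ V₂ = 27.8 L, P₂ = 155 kPa.
ΔU = 0 (ideal gas, T constant).
W = nRT ln(V₂/V₁) = 1.46×8.314×355×ln(0.523) = -2790 J.
Q = ΔU + W = -2790 J.
State after step 1: P = 155 kPa, V = 27.8 L, T = 355 K.
Step 2 — Adiabatic: T₂/T₁ = (P₂/P₁)^((γ−1)/γ) ⇒ T₂ = 355×(0.172)^0.286 = 215 K; V₂ = 97.8 L.
ΔU = nCvΔT = 1.46×20.8×(215−355) = -4260 J.
Q = 0 for an adiabatic process, so W = −ΔU = 4260 J.
Net over both steps: W = 1470 J, Q = -2790 J, ΔU = -4260 J.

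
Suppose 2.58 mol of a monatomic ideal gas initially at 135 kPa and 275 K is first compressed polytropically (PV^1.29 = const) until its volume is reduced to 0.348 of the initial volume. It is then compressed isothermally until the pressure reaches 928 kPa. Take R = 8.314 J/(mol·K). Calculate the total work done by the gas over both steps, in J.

-11800 J

V₁ = nRT₁/P₁ = 2.58×8.314×275/135 = 43.7 L.
Step 1 — Polytropic n=1.29: T₂ = T₁(V₁/V₂)^(n−1) = 275×(2.87)^0.29 = 373 K; P₂ = P₁(V₁/V₂)^n = 527 kPa.
W = (P₁V₁−P₂V₂)/(n−1) = (135×43.7−527×15.2)/0.29 = -7280 J.
ΔU = nCvΔT = 2.58×12.5×(373−275) = 3170 J.
Q = ΔU + W = -4120 J.
State after step 1: P = 527 kPa, V = 15.2 L, T = 373 K.
Step 2 — Isothermal: T stays 373 K; PV = const ⇒ V₂ = 8.63 L, P₂ = 928 kPa.
ΔU = 0 (ideal gas, T constant).
W = nRT ln(V₂/V₁) = 2.58×8.314×373×ln(0.568) = -4540 J.
Q = ΔU + W = -4540 J.
Net over both steps: W = -11800 J, Q = -8650 J, ΔU = 3170 J.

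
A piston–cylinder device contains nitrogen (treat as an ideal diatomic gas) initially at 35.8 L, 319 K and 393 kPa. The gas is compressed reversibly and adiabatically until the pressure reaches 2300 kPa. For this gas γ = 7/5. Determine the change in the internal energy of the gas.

23100 J

n = P₁V₁/(RT₁) = 393×35.8/(8.314×319) = 5.30 mol.
Adiabatic: T₂/T₁ = (P₂/P₁)^((γ−1)/γ) ⇒ T₂ = 319×(5.85)^0.286 = 528 K; V₂ = 10.1 L.
For an ideal gas ΔU = nCvΔT with Cv = (5/2)R = 20.8 J/(mol·K).
ΔU = 5.30×20.8×(528−319) = 23100 J.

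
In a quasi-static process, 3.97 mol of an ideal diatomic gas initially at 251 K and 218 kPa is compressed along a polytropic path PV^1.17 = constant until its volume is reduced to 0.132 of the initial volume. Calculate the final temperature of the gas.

354 K

V₁ = nRT₁/P₁ = 3.97×8.314×251/218 = 38.0 L.
Polytropic n=1.17: T₂ = T₁(V₁/V₂)^(n−1) = 251×(7.58)^0.17 = 354 K; P₂ = P₁(V₁/V₂)^n = 2330 kPa.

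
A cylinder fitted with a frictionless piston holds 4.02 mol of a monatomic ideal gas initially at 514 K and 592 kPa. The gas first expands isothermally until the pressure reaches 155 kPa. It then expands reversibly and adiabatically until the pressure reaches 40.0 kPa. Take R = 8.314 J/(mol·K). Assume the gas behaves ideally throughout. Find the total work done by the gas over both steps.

V₁ = nRT₁/P₁ = 4.02×8.314×514/592 = 29.0 L.
Step 1 — Isothermal: T stays 514 K; PV = const ⇒ V₂ = 111 L, P₂ = 155 kPa.
ΔU = 0 (ideal gas, T constant).
W = nRT ln(V₂/V₁) = 4.02×8.314×514×ln(3.82) = 23000 J.
Q = ΔU + W = 23000 J.
State after step 1: P = 155 kPa, V = 111 L, T = 514 K.
Step 2 — Adiabatic: T₂/T₁ = (P₂/P₁)^((γ−1)/γ) ⇒ T₂ = 514×(0.258)^0.400 = 299 K; V₂ = 250 L.
ΔU = nCvΔT = 4.02×12.5×(299−514) = -10800 J.
Q = 0 for an adiabatic process, so W = −ΔU = 10800 J.
Net over both steps: W = 33800 J, Q = 23000 J, ΔU = -10800 J.

33800 J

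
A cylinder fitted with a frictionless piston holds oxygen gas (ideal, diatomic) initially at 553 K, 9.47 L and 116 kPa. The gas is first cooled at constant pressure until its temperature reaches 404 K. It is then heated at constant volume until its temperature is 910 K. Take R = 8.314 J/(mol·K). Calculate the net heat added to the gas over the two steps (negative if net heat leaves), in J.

1480 J

n = P₁V₁/(RT₁) = 116×9.47/(8.314×553) = 0.239 mol.
Step 1 — Isobaric: P stays 116 kPa; V/T = const ⇒ T₂ = 404 K, V₂ = 6.92 L.
W = PΔV = 116×(6.92−9.47) kPa·L = -296 J.
ΔU = nCvΔT = 0.239×20.8×(404−553) = -740 J.
Q = ΔU + W = nCpΔT = -1040 J.
State after step 1: P = 116 kPa, V = 6.92 L, T = 404 K.
Step 2 — Isochoric: V stays 6.92 L; P/T = const ⇒ T₂ = 910 K, P₂ = 261 kPa.
W = 0 (no volume change).
ΔU = nCvΔT = 0.239×20.8×(910−404) = 2510 J.
Q = ΔU = 2510 J.
Net over both steps: W = -296 J, Q = 1480 J, ΔU = 1770 J.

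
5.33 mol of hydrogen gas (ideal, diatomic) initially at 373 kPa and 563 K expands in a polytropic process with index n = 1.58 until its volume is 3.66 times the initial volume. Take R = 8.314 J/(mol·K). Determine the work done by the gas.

V₁ = nRT₁/P₁ = 5.33×8.314×563/373 = 66.9 L.
Polytropic n=1.58: T₂ = T₁(V₁/V₂)^(n−1) = 563×(0.273)^0.58 = 265 K; P₂ = P₁(V₁/V₂)^n = 48.0 kPa.
W = (P₁V₁−P₂V₂)/(n−1) = (373×66.9−48.0×245)/0.58 = 22700 J.

22700 J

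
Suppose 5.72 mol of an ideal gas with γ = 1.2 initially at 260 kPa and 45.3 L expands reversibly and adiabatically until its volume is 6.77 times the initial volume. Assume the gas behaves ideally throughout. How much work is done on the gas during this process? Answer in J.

T₁ = P₁V₁/(nR) = 260×45.3/(5.72×8.314) = 248 K.
Adiabatic: TV^(γ−1) = const ⇒ T₂ = 248×(0.148)^0.200 = 169 K; PV^γ = const ⇒ P₂ = 26.2 kPa.
ΔU = nCvΔT = 5.72×41.6×(169−248) = -18700 J.
Q = 0 for an adiabatic process, so W = −ΔU = 18700 J.
Work done on the gas = −W_by = -18700 J.

-18700 J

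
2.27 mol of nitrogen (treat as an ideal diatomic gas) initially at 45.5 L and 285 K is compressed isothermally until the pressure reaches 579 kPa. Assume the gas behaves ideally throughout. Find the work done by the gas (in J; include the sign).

-8550 J

P₁ = nRT₁/V₁ = 2.27×8.314×285/45.5 = 118 kPa.
Isothermal: T stays 285 K; PV = const ⇒ V₂ = 9.29 L, P₂ = 579 kPa.
W = nRT ln(V₂/V₁) = 2.27×8.314×285×ln(0.204) = -8550 J.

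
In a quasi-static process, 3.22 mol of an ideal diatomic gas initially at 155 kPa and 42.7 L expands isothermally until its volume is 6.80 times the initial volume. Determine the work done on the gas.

T₁ = P₁V₁/(nR) = 155×42.7/(3.22×8.314) = 247 K.
Isothermal: T stays 247 K; PV = const ⇒ V₂ = 290 L, P₂ = 22.8 kPa.
W = nRT ln(V₂/V₁) = 3.22×8.314×247×ln(6.80) = 12700 J.
Work done on the gas = −W_by = -12700 J.

-12700 J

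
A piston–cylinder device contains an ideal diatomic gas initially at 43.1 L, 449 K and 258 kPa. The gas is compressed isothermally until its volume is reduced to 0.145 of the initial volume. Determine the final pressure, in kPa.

1780 kPa

Isothermal: T stays 449 K; PV = const ⇒ V₂ = 6.25 L, P₂ = 1780 kPa.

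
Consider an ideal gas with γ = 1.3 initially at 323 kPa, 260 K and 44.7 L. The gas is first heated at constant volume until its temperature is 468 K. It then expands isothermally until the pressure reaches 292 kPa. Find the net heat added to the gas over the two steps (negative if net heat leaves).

n = P₁V₁/(RT₁) = 323×44.7/(8.314×260) = 6.68 mol.
Step 1 — Isochoric: V stays 44.7 L; P/T = const ⇒ T₂ = 468 K, P₂ = 581 kPa.
W = 0 (no volume change).
ΔU = nCvΔT = 6.68×27.7×(468−260) = 38500 J.
Q = ΔU = 38500 J.
State after step 1: P = 581 kPa, V = 44.7 L, T = 468 K.
Step 2 — Isothermal: T stays 468 K; PV = const ⇒ V₂ = 89.0 L, P₂ = 292 kPa.
ΔU = 0 (ideal gas, T constant).
W = nRT ln(V₂/V₁) = 6.68×8.314×468×ln(1.99) = 17900 J.
Q = ΔU + W = 17900 J.
Net over both steps: W = 17900 J, Q = 56400 J, ΔU = 38500 J.

56400 J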